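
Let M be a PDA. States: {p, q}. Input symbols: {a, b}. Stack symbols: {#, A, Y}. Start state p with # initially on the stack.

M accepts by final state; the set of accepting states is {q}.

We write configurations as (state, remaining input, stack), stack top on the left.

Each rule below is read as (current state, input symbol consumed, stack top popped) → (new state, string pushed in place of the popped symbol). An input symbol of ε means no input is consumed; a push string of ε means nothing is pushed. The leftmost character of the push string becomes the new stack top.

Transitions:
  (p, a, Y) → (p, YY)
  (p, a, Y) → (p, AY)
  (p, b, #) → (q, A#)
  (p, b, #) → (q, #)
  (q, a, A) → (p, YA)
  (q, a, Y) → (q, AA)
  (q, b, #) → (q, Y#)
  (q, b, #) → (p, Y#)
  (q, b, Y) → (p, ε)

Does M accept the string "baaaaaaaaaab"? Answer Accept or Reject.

No computation consumes all input and reaches a final state.

Reject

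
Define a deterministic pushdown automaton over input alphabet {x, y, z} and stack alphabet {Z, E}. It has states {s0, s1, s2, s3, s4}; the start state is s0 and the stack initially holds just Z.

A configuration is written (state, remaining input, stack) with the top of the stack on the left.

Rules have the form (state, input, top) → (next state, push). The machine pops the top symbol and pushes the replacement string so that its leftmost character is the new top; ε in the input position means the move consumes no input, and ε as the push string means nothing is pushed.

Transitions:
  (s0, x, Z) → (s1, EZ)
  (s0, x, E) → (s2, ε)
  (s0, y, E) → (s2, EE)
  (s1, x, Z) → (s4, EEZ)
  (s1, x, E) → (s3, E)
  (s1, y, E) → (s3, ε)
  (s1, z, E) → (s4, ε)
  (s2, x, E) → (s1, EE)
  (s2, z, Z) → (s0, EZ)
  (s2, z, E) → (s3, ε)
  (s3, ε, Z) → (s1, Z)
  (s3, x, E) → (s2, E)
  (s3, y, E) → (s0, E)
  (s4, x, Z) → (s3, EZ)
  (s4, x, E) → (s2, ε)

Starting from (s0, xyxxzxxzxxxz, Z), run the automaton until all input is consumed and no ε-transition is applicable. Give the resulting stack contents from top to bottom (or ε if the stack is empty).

EZ

(s0, xyxxzxxzxxxz, Z)
  read x, top Z: go to s1, push EZ → (s1, yxxzxxzxxxz, EZ)
  read y, top E: go to s3, push ε → (s3, xxzxxzxxxz, Z)
  ε-move, top Z: go to s1, push Z → (s1, xxzxxzxxxz, Z)
  read x, top Z: go to s4, push EEZ → (s4, xzxxzxxxz, EEZ)
  read x, top E: go to s2, push ε → (s2, zxxzxxxz, EZ)
  read z, top E: go to s3, push ε → (s3, xxzxxxz, Z)
  ε-move, top Z: go to s1, push Z → (s1, xxzxxxz, Z)
  read x, top Z: go to s4, push EEZ → (s4, xzxxxz, EEZ)
  read x, top E: go to s2, push ε → (s2, zxxxz, EZ)
  read z, top E: go to s3, push ε → (s3, xxxz, Z)
  ε-move, top Z: go to s1, push Z → (s1, xxxz, Z)
  read x, top Z: go to s4, push EEZ → (s4, xxz, EEZ)
  read x, top E: go to s2, push ε → (s2, xz, EZ)
  read x, top E: go to s1, push EE → (s1, z, EEZ)
  read z, top E: go to s4, push ε → (s4, ε, EZ)
All input consumed in state s4 with stack EZ.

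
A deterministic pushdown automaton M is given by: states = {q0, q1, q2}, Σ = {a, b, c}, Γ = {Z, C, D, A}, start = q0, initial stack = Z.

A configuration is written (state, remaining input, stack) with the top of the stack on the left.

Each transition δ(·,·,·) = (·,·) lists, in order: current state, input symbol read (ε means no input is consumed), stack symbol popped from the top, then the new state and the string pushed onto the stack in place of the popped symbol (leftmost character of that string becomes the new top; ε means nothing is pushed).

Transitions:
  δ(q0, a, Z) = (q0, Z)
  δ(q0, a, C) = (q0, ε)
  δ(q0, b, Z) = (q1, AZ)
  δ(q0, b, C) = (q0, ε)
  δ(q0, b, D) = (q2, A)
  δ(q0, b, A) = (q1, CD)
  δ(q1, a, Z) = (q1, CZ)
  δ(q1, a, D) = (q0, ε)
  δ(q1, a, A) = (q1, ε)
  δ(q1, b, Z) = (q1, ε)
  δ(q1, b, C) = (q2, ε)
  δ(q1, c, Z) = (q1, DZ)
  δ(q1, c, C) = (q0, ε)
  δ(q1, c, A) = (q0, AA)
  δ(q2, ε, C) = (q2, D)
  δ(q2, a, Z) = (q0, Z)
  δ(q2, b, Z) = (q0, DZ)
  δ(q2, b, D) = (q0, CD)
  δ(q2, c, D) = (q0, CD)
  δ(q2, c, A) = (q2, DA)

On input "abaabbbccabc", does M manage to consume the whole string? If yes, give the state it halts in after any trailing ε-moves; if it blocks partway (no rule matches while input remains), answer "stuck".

q2

(q0, abaabbbccabc, Z)
  read a, top Z: go to q0, push Z → (q0, baabbbccabc, Z)
  read b, top Z: go to q1, push AZ → (q1, aabbbccabc, AZ)
  read a, top A: go to q1, push ε → (q1, abbbccabc, Z)
  read a, top Z: go to q1, push CZ → (q1, bbbccabc, CZ)
  read b, top C: go to q2, push ε → (q2, bbccabc, Z)
  read b, top Z: go to q0, push DZ → (q0, bccabc, DZ)
  read b, top D: go to q2, push A → (q2, ccabc, AZ)
  read c, top A: go to q2, push DA → (q2, cabc, DAZ)
  read c, top D: go to q0, push CD → (q0, abc, CDAZ)
  read a, top C: go to q0, push ε → (q0, bc, DAZ)
  read b, top D: go to q2, push A → (q2, c, AAZ)
  read c, top A: go to q2, push DA → (q2, ε, DAAZ)
All input consumed; M is in state q2.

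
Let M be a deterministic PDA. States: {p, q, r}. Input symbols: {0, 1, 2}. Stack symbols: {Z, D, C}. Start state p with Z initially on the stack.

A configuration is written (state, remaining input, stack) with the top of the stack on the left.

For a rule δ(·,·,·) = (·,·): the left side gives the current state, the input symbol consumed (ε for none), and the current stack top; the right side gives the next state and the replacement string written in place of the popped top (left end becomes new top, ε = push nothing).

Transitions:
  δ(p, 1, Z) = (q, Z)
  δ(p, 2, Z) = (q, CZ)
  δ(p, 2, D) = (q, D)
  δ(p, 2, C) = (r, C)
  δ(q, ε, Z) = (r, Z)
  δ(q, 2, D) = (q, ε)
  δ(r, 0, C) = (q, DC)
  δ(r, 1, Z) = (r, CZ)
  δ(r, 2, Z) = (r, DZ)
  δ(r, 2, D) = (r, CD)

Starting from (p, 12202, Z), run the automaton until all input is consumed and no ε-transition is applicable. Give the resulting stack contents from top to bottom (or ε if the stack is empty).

CDZ

(p, 12202, Z)
  read 1, top Z: go to q, push Z → (q, 2202, Z)
  ε-move, top Z: go to r, push Z → (r, 2202, Z)
  read 2, top Z: go to r, push DZ → (r, 202, DZ)
  read 2, top D: go to r, push CD → (r, 02, CDZ)
  read 0, top C: go to q, push DC → (q, 2, DCDZ)
  read 2, top D: go to q, push ε → (q, ε, CDZ)
All input consumed in state q with stack CDZ.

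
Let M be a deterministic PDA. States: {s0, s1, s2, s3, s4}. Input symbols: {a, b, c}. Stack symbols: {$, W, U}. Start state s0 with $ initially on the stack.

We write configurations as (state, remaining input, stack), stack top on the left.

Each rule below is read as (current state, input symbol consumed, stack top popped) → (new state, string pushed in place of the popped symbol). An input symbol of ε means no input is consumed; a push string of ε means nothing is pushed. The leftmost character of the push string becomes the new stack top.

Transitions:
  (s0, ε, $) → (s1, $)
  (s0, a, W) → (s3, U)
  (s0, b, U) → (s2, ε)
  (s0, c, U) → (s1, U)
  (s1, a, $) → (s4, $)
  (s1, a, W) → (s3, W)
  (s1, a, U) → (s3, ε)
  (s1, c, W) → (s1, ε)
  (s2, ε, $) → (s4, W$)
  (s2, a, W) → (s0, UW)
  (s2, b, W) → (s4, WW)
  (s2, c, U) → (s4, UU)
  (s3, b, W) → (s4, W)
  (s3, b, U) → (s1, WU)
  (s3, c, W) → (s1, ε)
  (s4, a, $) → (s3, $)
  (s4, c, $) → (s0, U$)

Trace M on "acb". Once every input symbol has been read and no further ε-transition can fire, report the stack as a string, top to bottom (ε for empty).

(s0, acb, $)
  ε-move, top $: go to s1, push $ → (s1, acb, $)
  read a, top $: go to s4, push $ → (s4, cb, $)
  read c, top $: go to s0, push U$ → (s0, b, U$)
  read b, top U: go to s2, push ε → (s2, ε, $)
  ε-move, top $: go to s4, push W$ → (s4, ε, W$)
All input consumed in state s4 with stack W$.

W$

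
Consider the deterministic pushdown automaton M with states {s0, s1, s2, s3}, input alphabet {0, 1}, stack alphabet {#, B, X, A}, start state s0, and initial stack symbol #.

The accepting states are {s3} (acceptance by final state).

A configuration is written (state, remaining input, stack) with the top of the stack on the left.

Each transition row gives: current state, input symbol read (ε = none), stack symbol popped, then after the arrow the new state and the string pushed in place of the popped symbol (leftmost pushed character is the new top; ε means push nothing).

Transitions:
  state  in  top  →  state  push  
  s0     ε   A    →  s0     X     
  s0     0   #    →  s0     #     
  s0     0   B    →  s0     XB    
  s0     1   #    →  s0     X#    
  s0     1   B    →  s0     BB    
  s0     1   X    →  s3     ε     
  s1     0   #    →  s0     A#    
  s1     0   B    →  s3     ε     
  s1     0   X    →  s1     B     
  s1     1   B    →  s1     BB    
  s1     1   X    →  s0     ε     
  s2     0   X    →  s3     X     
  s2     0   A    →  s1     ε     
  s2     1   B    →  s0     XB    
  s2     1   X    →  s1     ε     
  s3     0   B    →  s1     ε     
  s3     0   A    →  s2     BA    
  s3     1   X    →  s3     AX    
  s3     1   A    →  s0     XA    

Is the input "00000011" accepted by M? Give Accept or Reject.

Accept

(s0, 00000011, #) ⊢ (s0, 0000011, #) ⊢ (s0, 000011, #) ⊢ (s0, 00011, #) ⊢ (s0, 0011, #) ⊢ (s0, 011, #) ⊢ (s0, 11, #) ⊢ (s0, 1, X#) ⊢ (s3, ε, #)
All input consumed; state s3 ∈ F.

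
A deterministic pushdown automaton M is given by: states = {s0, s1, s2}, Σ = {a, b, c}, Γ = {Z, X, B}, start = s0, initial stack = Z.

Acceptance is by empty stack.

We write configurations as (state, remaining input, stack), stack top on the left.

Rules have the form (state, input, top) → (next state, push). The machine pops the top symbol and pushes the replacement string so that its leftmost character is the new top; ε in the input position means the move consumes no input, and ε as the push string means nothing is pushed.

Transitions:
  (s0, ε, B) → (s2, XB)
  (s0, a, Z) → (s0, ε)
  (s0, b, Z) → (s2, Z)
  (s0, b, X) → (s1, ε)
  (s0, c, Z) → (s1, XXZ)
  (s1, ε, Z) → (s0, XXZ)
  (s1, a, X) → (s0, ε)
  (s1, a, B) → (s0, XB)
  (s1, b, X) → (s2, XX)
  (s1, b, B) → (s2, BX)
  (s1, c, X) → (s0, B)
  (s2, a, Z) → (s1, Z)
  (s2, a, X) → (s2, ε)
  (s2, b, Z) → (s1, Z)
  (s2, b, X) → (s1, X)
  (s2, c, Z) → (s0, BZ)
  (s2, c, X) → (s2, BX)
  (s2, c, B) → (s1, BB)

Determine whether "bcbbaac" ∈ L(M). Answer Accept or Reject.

Reject

(s0, bcbbaac, Z)
  read b, top Z: go to s2, push Z → (s2, cbbaac, Z)
  read c, top Z: go to s0, push BZ → (s0, bbaac, BZ)
  ε-move, top B: go to s2, push XB → (s2, bbaac, XBZ)
  read b, top X: go to s1, push X → (s1, baac, XBZ)
  read b, top X: go to s2, push XX → (s2, aac, XXBZ)
  read a, top X: go to s2, push ε → (s2, ac, XBZ)
  read a, top X: go to s2, push ε → (s2, c, BZ)
  read c, top B: go to s1, push BB → (s1, ε, BBZ)
All input consumed; stack is BBZ, not empty, and no further ε-move applies.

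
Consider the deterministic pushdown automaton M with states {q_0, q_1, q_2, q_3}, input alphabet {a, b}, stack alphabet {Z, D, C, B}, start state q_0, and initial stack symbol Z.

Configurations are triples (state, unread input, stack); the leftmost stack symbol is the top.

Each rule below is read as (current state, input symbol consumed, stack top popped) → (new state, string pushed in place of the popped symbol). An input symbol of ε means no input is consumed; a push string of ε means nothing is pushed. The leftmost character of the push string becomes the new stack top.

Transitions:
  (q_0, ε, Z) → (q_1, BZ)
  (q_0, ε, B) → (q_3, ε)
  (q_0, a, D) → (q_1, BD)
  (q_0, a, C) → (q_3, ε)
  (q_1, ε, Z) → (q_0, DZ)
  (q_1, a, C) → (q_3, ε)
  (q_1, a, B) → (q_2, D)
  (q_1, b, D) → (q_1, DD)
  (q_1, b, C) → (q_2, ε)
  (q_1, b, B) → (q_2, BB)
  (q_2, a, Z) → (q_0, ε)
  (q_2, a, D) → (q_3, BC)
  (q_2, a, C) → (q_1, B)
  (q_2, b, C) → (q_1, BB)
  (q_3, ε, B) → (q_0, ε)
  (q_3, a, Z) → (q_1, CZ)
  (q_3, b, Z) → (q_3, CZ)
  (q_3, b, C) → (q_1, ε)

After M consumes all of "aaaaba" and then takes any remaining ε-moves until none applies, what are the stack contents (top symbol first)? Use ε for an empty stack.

ε

(q_0, aaaaba, Z)
  ε-move, top Z: go to q_1, push BZ → (q_1, aaaaba, BZ)
  read a, top B: go to q_2, push D → (q_2, aaaba, DZ)
  read a, top D: go to q_3, push BC → (q_3, aaba, BCZ)
  ε-move, top B: go to q_0, push ε → (q_0, aaba, CZ)
  read a, top C: go to q_3, push ε → (q_3, aba, Z)
  read a, top Z: go to q_1, push CZ → (q_1, ba, CZ)
  read b, top C: go to q_2, push ε → (q_2, a, Z)
  read a, top Z: go to q_0, push ε → (q_0, ε, ε)
All input consumed in state q_0 with stack ε.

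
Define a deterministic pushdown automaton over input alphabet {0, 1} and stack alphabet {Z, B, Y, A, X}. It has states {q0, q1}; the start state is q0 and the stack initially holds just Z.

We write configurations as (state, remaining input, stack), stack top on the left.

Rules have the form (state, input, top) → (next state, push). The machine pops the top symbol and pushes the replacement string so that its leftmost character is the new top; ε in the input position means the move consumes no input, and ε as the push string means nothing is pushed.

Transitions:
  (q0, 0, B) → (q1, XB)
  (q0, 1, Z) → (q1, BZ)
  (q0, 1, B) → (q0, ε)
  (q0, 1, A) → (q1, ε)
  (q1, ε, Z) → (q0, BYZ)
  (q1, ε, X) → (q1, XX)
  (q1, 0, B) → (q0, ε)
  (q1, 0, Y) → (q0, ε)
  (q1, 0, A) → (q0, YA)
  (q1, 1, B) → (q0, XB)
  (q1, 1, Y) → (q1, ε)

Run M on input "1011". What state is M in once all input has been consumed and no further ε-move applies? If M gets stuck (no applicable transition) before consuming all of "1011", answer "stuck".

(q0, 1011, Z)
  read 1, top Z: go to q1, push BZ → (q1, 011, BZ)
  read 0, top B: go to q0, push ε → (q0, 11, Z)
  read 1, top Z: go to q1, push BZ → (q1, 1, BZ)
  read 1, top B: go to q0, push XB → (q0, ε, XBZ)
All input consumed; M is in state q0.

q0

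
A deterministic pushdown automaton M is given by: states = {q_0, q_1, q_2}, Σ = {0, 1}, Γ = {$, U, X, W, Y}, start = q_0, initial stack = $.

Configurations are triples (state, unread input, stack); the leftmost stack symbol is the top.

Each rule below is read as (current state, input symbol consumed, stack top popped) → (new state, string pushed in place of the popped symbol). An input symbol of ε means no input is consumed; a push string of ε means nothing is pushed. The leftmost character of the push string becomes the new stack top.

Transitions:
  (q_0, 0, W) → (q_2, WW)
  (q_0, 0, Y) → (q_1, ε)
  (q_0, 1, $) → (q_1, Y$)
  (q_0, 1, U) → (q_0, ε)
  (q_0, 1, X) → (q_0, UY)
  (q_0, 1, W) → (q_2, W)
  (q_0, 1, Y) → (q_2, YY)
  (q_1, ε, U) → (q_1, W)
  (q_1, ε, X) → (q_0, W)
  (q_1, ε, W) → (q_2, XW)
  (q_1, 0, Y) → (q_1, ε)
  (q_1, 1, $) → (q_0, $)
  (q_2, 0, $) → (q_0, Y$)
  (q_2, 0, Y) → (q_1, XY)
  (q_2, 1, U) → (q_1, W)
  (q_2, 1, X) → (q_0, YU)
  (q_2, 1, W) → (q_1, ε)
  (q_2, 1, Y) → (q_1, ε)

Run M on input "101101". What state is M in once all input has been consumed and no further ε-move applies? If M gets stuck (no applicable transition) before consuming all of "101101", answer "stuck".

(q_0, 101101, $) ⊢ (q_1, 01101, Y$) ⊢ (q_1, 1101, $) ⊢ (q_0, 101, $) ⊢ (q_1, 01, Y$) ⊢ (q_1, 1, $) ⊢ (q_0, ε, $)
All input consumed; M is in state q_0.

q_0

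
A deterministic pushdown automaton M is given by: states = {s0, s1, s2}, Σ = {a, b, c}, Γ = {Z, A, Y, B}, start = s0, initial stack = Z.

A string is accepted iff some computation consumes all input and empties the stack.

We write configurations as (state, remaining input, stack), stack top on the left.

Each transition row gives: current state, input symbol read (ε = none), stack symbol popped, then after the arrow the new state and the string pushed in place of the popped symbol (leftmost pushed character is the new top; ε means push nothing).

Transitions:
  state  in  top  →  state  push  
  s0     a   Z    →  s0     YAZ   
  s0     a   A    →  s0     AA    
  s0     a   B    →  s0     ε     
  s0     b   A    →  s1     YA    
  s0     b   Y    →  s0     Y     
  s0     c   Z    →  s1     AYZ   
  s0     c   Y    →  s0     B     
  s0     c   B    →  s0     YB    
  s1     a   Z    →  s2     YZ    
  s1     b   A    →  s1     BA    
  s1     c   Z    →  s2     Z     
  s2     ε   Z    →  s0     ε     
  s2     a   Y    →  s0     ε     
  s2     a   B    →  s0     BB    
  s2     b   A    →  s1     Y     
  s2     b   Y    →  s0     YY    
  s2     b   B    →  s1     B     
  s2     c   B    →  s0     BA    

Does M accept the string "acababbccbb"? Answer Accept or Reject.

Reject

(s0, acababbccbb, Z)
  read a, top Z: go to s0, push YAZ → (s0, cababbccbb, YAZ)
  read c, top Y: go to s0, push B → (s0, ababbccbb, BAZ)
  read a, top B: go to s0, push ε → (s0, babbccbb, AZ)
  read b, top A: go to s1, push YA → (s1, abbccbb, YAZ)
No transition applies at (s1, abbccbb, YAZ); input not fully consumed.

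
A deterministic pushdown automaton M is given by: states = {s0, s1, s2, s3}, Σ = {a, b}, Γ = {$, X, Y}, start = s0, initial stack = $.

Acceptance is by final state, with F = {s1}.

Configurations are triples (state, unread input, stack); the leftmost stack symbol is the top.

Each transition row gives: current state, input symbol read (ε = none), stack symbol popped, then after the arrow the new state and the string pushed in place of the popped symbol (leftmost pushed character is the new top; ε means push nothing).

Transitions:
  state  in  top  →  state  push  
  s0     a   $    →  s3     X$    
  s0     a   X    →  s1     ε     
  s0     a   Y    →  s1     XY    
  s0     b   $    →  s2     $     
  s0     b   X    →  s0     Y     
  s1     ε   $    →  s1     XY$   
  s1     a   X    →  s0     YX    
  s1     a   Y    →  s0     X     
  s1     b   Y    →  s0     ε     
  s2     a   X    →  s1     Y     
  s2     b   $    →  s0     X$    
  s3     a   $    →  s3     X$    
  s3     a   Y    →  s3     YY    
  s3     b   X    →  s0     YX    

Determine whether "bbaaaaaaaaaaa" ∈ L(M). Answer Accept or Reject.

(s0, bbaaaaaaaaaaa, $)
  read b, top $: go to s2, push $ → (s2, baaaaaaaaaaa, $)
  read b, top $: go to s0, push X$ → (s0, aaaaaaaaaaa, X$)
  read a, top X: go to s1, push ε → (s1, aaaaaaaaaa, $)
  ε-move, top $: go to s1, push XY$ → (s1, aaaaaaaaaa, XY$)
  read a, top X: go to s0, push YX → (s0, aaaaaaaaa, YXY$)
  read a, top Y: go to s1, push XY → (s1, aaaaaaaa, XYXY$)
  read a, top X: go to s0, push YX → (s0, aaaaaaa, YXYXY$)
  read a, top Y: go to s1, push XY → (s1, aaaaaa, XYXYXY$)
  read a, top X: go to s0, push YX → (s0, aaaaa, YXYXYXY$)
  read a, top Y: go to s1, push XY → (s1, aaaa, XYXYXYXY$)
  read a, top X: go to s0, push YX → (s0, aaa, YXYXYXYXY$)
  read a, top Y: go to s1, push XY → (s1, aa, XYXYXYXYXY$)
  read a, top X: go to s0, push YX → (s0, a, YXYXYXYXYXY$)
  read a, top Y: go to s1, push XY → (s1, ε, XYXYXYXYXYXY$)
All input consumed; state s1 ∈ F.

Accept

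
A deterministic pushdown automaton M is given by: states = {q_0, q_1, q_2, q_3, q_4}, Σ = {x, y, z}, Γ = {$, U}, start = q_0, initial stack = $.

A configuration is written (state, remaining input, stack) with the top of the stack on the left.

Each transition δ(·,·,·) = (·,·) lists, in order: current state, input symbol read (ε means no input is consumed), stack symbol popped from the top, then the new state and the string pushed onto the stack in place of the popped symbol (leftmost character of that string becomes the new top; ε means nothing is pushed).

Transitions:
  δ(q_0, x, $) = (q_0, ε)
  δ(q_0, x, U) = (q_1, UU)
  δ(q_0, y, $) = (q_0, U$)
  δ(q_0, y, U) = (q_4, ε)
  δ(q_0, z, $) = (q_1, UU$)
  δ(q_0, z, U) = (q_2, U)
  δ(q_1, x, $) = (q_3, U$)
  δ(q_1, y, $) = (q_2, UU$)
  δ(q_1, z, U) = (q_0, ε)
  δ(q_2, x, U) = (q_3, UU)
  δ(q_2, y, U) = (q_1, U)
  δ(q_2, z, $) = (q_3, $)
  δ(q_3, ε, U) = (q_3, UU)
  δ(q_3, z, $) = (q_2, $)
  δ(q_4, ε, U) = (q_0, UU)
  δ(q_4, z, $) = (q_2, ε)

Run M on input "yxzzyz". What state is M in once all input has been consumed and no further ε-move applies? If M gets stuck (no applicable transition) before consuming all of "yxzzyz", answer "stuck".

q_0

(q_0, yxzzyz, $) ⊢ (q_0, xzzyz, U$) ⊢ (q_1, zzyz, UU$) ⊢ (q_0, zyz, U$) ⊢ (q_2, yz, U$) ⊢ (q_1, z, U$) ⊢ (q_0, ε, $)
All input consumed; M is in state q_0.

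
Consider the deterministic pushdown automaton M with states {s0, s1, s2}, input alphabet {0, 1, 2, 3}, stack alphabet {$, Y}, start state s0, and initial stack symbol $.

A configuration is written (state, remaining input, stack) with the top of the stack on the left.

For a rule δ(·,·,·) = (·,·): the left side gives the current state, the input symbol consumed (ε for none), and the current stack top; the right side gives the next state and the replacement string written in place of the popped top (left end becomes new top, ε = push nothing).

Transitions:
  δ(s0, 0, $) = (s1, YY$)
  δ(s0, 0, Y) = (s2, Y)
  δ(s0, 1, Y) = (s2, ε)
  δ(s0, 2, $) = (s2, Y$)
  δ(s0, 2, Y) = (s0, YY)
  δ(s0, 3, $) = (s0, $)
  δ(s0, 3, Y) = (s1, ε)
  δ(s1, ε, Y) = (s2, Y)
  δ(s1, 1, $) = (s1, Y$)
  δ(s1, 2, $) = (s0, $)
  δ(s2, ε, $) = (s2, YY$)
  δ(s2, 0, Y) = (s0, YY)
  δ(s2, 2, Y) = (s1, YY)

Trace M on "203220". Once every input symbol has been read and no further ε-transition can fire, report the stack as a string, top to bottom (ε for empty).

(s0, 203220, $)
  read 2, top $: go to s2, push Y$ → (s2, 03220, Y$)
  read 0, top Y: go to s0, push YY → (s0, 3220, YY$)
  read 3, top Y: go to s1, push ε → (s1, 220, Y$)
  ε-move, top Y: go to s2, push Y → (s2, 220, Y$)
  read 2, top Y: go to s1, push YY → (s1, 20, YY$)
  ε-move, top Y: go to s2, push Y → (s2, 20, YY$)
  read 2, top Y: go to s1, push YY → (s1, 0, YYY$)
  ε-move, top Y: go to s2, push Y → (s2, 0, YYY$)
  read 0, top Y: go to s0, push YY → (s0, ε, YYYY$)
All input consumed in state s0 with stack YYYY$.

YYYY$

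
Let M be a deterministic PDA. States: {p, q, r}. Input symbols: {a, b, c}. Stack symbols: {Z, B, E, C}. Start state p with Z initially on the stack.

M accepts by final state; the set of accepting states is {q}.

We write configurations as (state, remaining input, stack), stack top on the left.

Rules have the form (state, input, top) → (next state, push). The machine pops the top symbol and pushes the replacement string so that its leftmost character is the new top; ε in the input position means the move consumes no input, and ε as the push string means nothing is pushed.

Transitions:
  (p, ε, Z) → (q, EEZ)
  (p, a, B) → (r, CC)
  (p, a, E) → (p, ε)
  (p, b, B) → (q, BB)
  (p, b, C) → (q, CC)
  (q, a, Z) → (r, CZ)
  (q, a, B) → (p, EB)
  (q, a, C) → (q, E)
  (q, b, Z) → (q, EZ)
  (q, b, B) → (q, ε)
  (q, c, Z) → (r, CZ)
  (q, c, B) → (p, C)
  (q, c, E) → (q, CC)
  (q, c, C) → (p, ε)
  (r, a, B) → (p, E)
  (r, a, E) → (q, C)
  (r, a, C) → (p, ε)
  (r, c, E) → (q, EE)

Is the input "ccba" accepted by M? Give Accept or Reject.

(p, ccba, Z) ⊢ (q, ccba, EEZ) ⊢ (q, cba, CCEZ) ⊢ (p, ba, CEZ) ⊢ (q, a, CCEZ) ⊢ (q, ε, ECEZ)
All input consumed; state q ∈ F.

Accept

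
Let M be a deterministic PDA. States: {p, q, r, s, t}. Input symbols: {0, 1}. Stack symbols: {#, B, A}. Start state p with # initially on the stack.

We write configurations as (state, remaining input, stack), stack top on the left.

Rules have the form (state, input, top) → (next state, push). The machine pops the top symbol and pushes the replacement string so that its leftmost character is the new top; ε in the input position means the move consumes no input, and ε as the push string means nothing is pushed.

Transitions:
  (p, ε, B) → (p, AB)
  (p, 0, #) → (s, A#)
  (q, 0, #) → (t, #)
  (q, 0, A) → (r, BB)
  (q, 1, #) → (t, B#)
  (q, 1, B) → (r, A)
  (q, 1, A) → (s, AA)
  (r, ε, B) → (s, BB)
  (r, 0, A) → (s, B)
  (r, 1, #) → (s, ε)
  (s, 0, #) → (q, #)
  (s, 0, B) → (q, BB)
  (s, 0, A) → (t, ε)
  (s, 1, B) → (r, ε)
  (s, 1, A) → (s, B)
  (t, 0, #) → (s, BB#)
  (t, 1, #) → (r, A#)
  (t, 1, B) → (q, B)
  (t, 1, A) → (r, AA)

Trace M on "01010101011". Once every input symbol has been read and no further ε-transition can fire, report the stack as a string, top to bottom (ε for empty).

(p, 01010101011, #)
  read 0, top #: go to s, push A# → (s, 1010101011, A#)
  read 1, top A: go to s, push B → (s, 010101011, B#)
  read 0, top B: go to q, push BB → (q, 10101011, BB#)
  read 1, top B: go to r, push A → (r, 0101011, AB#)
  read 0, top A: go to s, push B → (s, 101011, BB#)
  read 1, top B: go to r, push ε → (r, 01011, B#)
  ε-move, top B: go to s, push BB → (s, 01011, BB#)
  read 0, top B: go to q, push BB → (q, 1011, BBB#)
  read 1, top B: go to r, push A → (r, 011, ABB#)
  read 0, top A: go to s, push B → (s, 11, BBB#)
  read 1, top B: go to r, push ε → (r, 1, BB#)
  ε-move, top B: go to s, push BB → (s, 1, BBB#)
  read 1, top B: go to r, push ε → (r, ε, BB#)
  ε-move, top B: go to s, push BB → (s, ε, BBB#)
All input consumed in state s with stack BBB#.

BBB#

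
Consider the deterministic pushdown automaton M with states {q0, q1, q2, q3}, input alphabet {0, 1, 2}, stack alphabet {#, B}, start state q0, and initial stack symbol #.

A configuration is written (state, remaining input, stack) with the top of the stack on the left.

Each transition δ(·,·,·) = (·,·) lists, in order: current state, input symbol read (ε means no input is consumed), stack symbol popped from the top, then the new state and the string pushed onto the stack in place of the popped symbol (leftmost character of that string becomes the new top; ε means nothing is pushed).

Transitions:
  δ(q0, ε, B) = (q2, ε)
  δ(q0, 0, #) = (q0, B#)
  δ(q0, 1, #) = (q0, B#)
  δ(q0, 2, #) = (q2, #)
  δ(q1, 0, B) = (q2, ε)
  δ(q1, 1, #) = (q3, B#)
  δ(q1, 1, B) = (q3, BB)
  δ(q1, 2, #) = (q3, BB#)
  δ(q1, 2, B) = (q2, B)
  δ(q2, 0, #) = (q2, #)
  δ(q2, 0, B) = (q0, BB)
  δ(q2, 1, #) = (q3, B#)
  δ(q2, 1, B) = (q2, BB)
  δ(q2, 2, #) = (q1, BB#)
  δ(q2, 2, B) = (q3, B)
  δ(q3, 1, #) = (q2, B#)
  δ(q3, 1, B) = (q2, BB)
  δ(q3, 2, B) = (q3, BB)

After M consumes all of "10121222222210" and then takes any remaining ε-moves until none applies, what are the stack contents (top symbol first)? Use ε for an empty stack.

(q0, 10121222222210, #) ⊢ (q0, 0121222222210, B#) ⊢ (q2, 0121222222210, #) ⊢ (q2, 121222222210, #) ⊢ (q3, 21222222210, B#) ⊢ (q3, 1222222210, BB#) ⊢ (q2, 222222210, BBB#) ⊢ (q3, 22222210, BBB#) ⊢ (q3, 2222210, BBBB#) ⊢ (q3, 222210, BBBBB#) ⊢ (q3, 22210, BBBBBB#) ⊢ (q3, 2210, BBBBBBB#) ⊢ (q3, 210, BBBBBBBB#) ⊢ (q3, 10, BBBBBBBBB#) ⊢ (q2, 0, BBBBBBBBBB#) ⊢ (q0, ε, BBBBBBBBBBB#) ⊢ (q2, ε, BBBBBBBBBB#)
All input consumed in state q2 with stack BBBBBBBBBB#.

BBBBBBBBBB#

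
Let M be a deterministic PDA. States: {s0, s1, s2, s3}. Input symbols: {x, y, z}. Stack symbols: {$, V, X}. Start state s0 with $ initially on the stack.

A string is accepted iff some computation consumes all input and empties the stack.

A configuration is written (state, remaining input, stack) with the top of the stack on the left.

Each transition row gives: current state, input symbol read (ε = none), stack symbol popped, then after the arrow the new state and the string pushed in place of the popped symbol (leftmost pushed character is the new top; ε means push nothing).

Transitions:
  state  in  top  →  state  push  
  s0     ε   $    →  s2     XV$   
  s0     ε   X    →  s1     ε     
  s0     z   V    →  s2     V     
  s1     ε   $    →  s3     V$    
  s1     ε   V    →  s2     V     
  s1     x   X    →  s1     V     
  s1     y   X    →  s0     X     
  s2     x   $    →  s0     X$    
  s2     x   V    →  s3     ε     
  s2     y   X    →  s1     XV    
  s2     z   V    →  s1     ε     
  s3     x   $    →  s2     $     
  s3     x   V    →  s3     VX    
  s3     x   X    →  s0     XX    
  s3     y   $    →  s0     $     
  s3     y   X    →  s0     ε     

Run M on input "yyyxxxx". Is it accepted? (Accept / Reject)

Reject

(s0, yyyxxxx, $)
  ε-move, top $: go to s2, push XV$ → (s2, yyyxxxx, XV$)
  read y, top X: go to s1, push XV → (s1, yyxxxx, XVV$)
  read y, top X: go to s0, push X → (s0, yxxxx, XVV$)
  ε-move, top X: go to s1, push ε → (s1, yxxxx, VV$)
  ε-move, top V: go to s2, push V → (s2, yxxxx, VV$)
No transition applies at (s2, yxxxx, VV$); input not fully consumed.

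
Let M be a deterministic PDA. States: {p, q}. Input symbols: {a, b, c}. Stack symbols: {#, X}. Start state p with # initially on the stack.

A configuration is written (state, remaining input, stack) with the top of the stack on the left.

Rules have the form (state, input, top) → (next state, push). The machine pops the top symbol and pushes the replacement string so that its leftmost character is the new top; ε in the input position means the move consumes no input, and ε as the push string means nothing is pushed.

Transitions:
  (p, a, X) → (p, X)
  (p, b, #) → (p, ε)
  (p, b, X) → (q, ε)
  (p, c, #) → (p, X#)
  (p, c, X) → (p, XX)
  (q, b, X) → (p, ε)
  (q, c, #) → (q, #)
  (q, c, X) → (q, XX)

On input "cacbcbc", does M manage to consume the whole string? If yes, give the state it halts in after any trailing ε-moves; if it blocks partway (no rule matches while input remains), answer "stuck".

p

(p, cacbcbc, #) ⊢ (p, acbcbc, X#) ⊢ (p, cbcbc, X#) ⊢ (p, bcbc, XX#) ⊢ (q, cbc, X#) ⊢ (q, bc, XX#) ⊢ (p, c, X#) ⊢ (p, ε, XX#)
All input consumed; M is in state p.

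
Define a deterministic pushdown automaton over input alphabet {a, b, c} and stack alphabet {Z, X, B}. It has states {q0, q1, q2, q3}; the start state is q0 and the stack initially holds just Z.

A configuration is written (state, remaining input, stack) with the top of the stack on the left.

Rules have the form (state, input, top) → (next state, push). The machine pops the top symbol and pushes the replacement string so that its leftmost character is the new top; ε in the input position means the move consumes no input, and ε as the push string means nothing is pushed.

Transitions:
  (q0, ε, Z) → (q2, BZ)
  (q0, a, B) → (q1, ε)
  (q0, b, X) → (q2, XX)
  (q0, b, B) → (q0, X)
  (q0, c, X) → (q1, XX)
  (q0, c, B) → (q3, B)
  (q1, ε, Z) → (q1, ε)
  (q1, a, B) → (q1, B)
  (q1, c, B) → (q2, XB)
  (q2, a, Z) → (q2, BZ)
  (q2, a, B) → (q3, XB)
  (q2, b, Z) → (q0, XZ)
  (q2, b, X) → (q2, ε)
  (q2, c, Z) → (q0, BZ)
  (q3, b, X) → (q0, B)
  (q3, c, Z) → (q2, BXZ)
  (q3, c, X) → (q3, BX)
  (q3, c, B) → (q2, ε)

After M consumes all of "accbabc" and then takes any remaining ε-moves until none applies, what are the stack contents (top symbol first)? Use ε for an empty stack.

BBZ

(q0, accbabc, Z)
  ε-move, top Z: go to q2, push BZ → (q2, accbabc, BZ)
  read a, top B: go to q3, push XB → (q3, ccbabc, XBZ)
  read c, top X: go to q3, push BX → (q3, cbabc, BXBZ)
  read c, top B: go to q2, push ε → (q2, babc, XBZ)
  read b, top X: go to q2, push ε → (q2, abc, BZ)
  read a, top B: go to q3, push XB → (q3, bc, XBZ)
  read b, top X: go to q0, push B → (q0, c, BBZ)
  read c, top B: go to q3, push B → (q3, ε, BBZ)
All input consumed in state q3 with stack BBZ.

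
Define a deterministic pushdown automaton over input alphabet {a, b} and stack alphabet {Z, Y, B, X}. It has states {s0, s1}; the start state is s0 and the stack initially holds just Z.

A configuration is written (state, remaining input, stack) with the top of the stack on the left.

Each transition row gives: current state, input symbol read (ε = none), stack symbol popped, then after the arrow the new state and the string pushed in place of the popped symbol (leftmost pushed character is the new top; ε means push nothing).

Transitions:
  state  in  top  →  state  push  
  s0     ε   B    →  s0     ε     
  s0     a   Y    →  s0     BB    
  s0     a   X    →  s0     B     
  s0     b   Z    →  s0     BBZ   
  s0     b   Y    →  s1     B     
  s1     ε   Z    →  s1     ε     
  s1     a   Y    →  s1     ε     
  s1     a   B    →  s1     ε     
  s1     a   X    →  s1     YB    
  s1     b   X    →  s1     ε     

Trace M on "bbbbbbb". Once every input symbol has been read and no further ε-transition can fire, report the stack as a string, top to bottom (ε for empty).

Z

(s0, bbbbbbb, Z)
  read b, top Z: go to s0, push BBZ → (s0, bbbbbb, BBZ)
  ε-move, top B: go to s0, push ε → (s0, bbbbbb, BZ)
  ε-move, top B: go to s0, push ε → (s0, bbbbbb, Z)
  read b, top Z: go to s0, push BBZ → (s0, bbbbb, BBZ)
  ε-move, top B: go to s0, push ε → (s0, bbbbb, BZ)
  ε-move, top B: go to s0, push ε → (s0, bbbbb, Z)
  read b, top Z: go to s0, push BBZ → (s0, bbbb, BBZ)
  ε-move, top B: go to s0, push ε → (s0, bbbb, BZ)
  ε-move, top B: go to s0, push ε → (s0, bbbb, Z)
  read b, top Z: go to s0, push BBZ → (s0, bbb, BBZ)
  ε-move, top B: go to s0, push ε → (s0, bbb, BZ)
  ε-move, top B: go to s0, push ε → (s0, bbb, Z)
  read b, top Z: go to s0, push BBZ → (s0, bb, BBZ)
  ε-move, top B: go to s0, push ε → (s0, bb, BZ)
  ε-move, top B: go to s0, push ε → (s0, bb, Z)
  read b, top Z: go to s0, push BBZ → (s0, b, BBZ)
  ε-move, top B: go to s0, push ε → (s0, b, BZ)
  ε-move, top B: go to s0, push ε → (s0, b, Z)
  read b, top Z: go to s0, push BBZ → (s0, ε, BBZ)
  ε-move, top B: go to s0, push ε → (s0, ε, BZ)
  ε-move, top B: go to s0, push ε → (s0, ε, Z)
All input consumed in state s0 with stack Z.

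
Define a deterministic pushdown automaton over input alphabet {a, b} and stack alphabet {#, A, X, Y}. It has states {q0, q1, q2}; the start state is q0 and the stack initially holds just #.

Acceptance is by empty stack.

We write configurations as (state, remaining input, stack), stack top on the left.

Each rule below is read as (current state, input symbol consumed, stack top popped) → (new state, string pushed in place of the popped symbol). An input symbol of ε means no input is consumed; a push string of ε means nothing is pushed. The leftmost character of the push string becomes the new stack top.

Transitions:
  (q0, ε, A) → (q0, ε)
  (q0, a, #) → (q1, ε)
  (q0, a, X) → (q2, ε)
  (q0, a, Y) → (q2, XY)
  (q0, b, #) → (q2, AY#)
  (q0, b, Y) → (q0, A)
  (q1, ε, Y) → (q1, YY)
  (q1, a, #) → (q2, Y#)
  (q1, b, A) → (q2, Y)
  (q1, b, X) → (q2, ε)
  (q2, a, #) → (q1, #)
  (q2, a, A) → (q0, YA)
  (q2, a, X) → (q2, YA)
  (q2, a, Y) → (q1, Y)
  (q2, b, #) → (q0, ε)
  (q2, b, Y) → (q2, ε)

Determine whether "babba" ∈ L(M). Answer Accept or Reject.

Accept

(q0, babba, #)
  read b, top #: go to q2, push AY# → (q2, abba, AY#)
  read a, top A: go to q0, push YA → (q0, bba, YAY#)
  read b, top Y: go to q0, push A → (q0, ba, AAY#)
  ε-move, top A: go to q0, push ε → (q0, ba, AY#)
  ε-move, top A: go to q0, push ε → (q0, ba, Y#)
  read b, top Y: go to q0, push A → (q0, a, A#)
  ε-move, top A: go to q0, push ε → (q0, a, #)
  read a, top #: go to q1, push ε → (q1, ε, ε)
All input consumed and the stack is empty.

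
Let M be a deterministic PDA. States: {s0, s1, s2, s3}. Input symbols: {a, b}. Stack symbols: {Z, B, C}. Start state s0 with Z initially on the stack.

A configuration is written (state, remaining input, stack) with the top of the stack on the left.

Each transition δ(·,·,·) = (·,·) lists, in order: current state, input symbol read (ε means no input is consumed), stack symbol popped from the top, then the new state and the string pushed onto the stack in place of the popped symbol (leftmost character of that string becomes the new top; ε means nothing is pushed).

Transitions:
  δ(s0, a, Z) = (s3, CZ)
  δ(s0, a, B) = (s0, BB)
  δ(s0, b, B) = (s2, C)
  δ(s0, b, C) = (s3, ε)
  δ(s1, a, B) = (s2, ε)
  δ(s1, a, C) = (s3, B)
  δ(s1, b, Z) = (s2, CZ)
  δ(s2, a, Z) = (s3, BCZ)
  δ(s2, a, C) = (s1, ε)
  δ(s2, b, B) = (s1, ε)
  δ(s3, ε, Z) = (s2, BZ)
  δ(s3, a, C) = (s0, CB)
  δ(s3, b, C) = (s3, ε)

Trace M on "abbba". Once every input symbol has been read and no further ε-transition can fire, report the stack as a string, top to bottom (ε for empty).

Z

(s0, abbba, Z)
  read a, top Z: go to s3, push CZ → (s3, bbba, CZ)
  read b, top C: go to s3, push ε → (s3, bba, Z)
  ε-move, top Z: go to s2, push BZ → (s2, bba, BZ)
  read b, top B: go to s1, push ε → (s1, ba, Z)
  read b, top Z: go to s2, push CZ → (s2, a, CZ)
  read a, top C: go to s1, push ε → (s1, ε, Z)
All input consumed in state s1 with stack Z.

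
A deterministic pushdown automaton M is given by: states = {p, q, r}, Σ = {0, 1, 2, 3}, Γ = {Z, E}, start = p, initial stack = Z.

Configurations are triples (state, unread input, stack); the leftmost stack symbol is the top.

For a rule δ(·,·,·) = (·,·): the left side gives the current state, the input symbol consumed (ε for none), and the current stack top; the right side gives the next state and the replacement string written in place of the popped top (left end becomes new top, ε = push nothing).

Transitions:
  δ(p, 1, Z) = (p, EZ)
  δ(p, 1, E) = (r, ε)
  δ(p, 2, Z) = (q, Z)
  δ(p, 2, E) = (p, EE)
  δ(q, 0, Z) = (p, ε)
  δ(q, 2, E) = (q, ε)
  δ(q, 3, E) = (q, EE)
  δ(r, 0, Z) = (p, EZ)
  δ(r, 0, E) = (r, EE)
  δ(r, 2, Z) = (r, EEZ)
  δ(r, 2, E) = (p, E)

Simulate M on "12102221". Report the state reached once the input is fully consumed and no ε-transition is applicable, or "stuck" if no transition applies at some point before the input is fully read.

(p, 12102221, Z)
  read 1, top Z: go to p, push EZ → (p, 2102221, EZ)
  read 2, top E: go to p, push EE → (p, 102221, EEZ)
  read 1, top E: go to r, push ε → (r, 02221, EZ)
  read 0, top E: go to r, push EE → (r, 2221, EEZ)
  read 2, top E: go to p, push E → (p, 221, EEZ)
  read 2, top E: go to p, push EE → (p, 21, EEEZ)
  read 2, top E: go to p, push EE → (p, 1, EEEEZ)
  read 1, top E: go to r, push ε → (r, ε, EEEZ)
All input consumed; M is in state r.

r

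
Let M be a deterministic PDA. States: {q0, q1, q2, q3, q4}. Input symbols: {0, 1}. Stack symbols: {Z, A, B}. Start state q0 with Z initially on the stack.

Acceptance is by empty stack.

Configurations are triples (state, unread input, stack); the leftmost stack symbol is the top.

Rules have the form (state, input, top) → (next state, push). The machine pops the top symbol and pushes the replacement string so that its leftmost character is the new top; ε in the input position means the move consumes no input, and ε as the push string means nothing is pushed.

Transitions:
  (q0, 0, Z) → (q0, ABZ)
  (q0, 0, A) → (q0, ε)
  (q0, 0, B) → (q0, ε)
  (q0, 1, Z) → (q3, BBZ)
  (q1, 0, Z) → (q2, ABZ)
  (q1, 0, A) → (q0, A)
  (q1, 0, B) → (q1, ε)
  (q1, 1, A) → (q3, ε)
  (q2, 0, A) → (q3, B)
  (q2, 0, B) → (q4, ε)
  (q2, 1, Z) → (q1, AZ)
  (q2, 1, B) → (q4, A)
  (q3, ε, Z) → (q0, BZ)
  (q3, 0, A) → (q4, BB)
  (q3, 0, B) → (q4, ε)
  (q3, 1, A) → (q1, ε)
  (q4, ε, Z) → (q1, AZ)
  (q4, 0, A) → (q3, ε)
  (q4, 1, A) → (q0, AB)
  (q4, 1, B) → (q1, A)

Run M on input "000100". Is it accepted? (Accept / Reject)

(q0, 000100, Z)
  read 0, top Z: go to q0, push ABZ → (q0, 00100, ABZ)
  read 0, top A: go to q0, push ε → (q0, 0100, BZ)
  read 0, top B: go to q0, push ε → (q0, 100, Z)
  read 1, top Z: go to q3, push BBZ → (q3, 00, BBZ)
  read 0, top B: go to q4, push ε → (q4, 0, BZ)
No transition applies at (q4, 0, BZ); input not fully consumed.

Reject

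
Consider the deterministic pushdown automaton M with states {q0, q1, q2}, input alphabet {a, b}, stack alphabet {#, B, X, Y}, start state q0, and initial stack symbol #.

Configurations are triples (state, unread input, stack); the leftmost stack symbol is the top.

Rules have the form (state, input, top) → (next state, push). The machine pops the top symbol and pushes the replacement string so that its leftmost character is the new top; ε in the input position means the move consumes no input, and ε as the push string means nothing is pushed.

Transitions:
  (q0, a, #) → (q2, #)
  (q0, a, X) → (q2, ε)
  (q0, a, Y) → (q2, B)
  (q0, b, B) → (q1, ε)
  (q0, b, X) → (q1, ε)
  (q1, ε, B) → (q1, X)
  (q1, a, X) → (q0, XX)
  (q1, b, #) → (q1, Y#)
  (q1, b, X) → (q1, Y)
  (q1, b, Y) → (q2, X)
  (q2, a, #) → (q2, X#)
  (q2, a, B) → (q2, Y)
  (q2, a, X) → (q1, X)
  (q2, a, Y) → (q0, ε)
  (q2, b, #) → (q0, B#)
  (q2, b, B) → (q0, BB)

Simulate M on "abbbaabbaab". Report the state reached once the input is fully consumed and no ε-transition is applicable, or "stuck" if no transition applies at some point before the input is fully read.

(q0, abbbaabbaab, #) ⊢ (q2, bbbaabbaab, #) ⊢ (q0, bbaabbaab, B#) ⊢ (q1, baabbaab, #) ⊢ (q1, aabbaab, Y#)
No transition for (q1, a, top Y); M blocks with input aabbaab remaining.

stuck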